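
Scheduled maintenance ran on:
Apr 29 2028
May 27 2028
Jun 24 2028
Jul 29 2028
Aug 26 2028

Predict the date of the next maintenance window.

Sep 30 2028

All Saturdays; the gaps (28, 28, 35, 28) vary with month length.
This is the last Saturday of each month.
September 2028 ends with Saturday Sep 30 2028.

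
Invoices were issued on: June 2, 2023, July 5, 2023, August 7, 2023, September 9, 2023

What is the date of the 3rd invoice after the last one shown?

The spacing is 33, 33, 33 days — always 33 days.
September 9, 2023 + 33 days = October 12, 2023.
October 12, 2023 + 33 days = November 14, 2023.
November 14, 2023 + 33 days = December 17, 2023.

December 17, 2023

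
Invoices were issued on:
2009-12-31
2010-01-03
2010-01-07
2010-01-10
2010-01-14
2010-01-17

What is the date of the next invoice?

2010-01-21

The gap pattern 3, 4, 3, 4, 3 repeats every 2 events.
These are the Thursdays and Sundays of each week.
Next Thursday: 2010-01-21.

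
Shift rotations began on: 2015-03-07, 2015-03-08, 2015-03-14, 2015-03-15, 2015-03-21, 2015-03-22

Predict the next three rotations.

2015-03-28, 2015-03-29, 2015-04-04

The gap pattern 1, 6, 1, 6, 1 repeats every 2 events.
These are the Saturdays and Sundays of each week.
Next Saturday: 2015-03-28.
Next Sunday: 2015-03-29.
The following Saturday is 2015-04-04.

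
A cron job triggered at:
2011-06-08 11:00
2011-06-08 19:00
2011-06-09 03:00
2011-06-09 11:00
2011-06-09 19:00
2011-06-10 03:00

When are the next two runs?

Gaps: 8, 8, 8, 8, 8 hours — each event is 8 hours after the previous one.
2011-06-10 03:00 + 8 h = 2011-06-10 11:00.
2011-06-10 11:00 + 8 h = 2011-06-10 19:00.

2011-06-10 11:00, 2011-06-10 19:00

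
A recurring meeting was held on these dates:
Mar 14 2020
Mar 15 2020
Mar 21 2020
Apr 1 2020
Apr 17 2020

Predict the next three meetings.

May 8 2020, Jun 3 2020, Jul 4 2020

Gaps: 1, 6, 11, 16 days — each gap is 5 larger than the previous one.
Next gap: 21 days. Apr 17 2020 + 21 days = May 8 2020.
Next gap: 26 days. May 8 2020 + 26 days = Jun 3 2020.
Next gap: 31 days. Jun 3 2020 + 31 days = Jul 4 2020.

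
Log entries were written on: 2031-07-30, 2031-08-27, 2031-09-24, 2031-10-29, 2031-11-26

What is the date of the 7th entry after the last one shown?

Every date is a Wednesday; gaps 28, 28, 35, 28 days.
Each is the last Wednesday of its month (at least one falls on the 29th or later, ruling out '4th Wednesday').
Last Wednesday of December 2031: 2031-12-31.
January 2032 ends with Wednesday 2032-01-28.
Last Wednesday of February 2032: 2032-02-25.
Last Wednesday of March 2032: 2032-03-31.
Last Wednesday of April 2032: 2032-04-28.
Last Wednesday of May 2032: 2032-05-26.
Last Wednesday of June 2032: 2032-06-30.

2032-06-30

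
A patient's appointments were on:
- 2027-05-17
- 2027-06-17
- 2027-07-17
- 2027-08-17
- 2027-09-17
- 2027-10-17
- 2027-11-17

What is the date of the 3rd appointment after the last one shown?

The day-of-month is always 17 (31, 30, 31, 31, 30, 31 days between events).
So this recurs on the 17th of each month.
December 2027: 2027-12-17.
Next: January 2028 → 2028-01-17.
Next: February 2028 → 2028-02-17.

2028-02-17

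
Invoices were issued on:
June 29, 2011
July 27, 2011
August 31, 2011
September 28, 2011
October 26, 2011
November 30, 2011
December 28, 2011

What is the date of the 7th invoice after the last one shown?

July 25, 2012

Every date is a Wednesday; gaps 28, 35, 28, 28, 35, 28 days.
Each is the last Wednesday of its month (at least one falls on the 29th or later, ruling out '4th Wednesday').
January 2012 ends with Wednesday January 25, 2012.
Last Wednesday of February 2012: February 29, 2012.
March 2012 ends with Wednesday March 28, 2012.
Last Wednesday of April 2012: April 25, 2012.
May 2012 ends with Wednesday May 30, 2012.
June 2012 ends with Wednesday June 27, 2012.
Last Wednesday of July 2012: July 25, 2012.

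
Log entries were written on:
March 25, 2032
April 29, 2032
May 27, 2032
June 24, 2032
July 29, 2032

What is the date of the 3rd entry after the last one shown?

October 28, 2032

Every date is a Thursday; gaps 35, 28, 28, 35 days.
Each is the last Thursday of its month (at least one falls on the 29th or later, ruling out '4th Thursday').
Last Thursday of August 2032: August 26, 2032.
Last Thursday of September 2032: September 30, 2032.
Last Thursday of October 2032: October 28, 2032.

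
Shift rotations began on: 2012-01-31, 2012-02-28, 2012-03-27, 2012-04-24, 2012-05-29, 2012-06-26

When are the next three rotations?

2012-07-31, 2012-08-28, 2012-09-25

Every date is a Tuesday; gaps 28, 28, 28, 35, 28 days.
Each is the last Tuesday of its month (at least one falls on the 29th or later, ruling out '4th Tuesday').
Last Tuesday of July 2012: 2012-07-31.
August 2012 ends with Tuesday 2012-08-28.
September 2012 ends with Tuesday 2012-09-25.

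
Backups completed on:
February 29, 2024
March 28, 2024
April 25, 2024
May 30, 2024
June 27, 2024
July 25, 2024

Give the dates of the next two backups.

August 29, 2024; September 26, 2024

All Thursdays; the gaps (28, 28, 35, 28, 28) vary with month length.
This is the last Thursday of each month.
August 2024 ends with Thursday August 29, 2024.
September 2024 ends with Thursday September 26, 2024.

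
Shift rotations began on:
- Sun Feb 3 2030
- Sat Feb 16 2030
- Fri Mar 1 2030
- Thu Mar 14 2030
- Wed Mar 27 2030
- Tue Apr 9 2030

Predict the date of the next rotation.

Mon Apr 22 2030

Every event comes 13 days after the last (13, 13, 13, 13, 13).
Tue Apr 9 2030 + 13 days = Mon Apr 22 2030.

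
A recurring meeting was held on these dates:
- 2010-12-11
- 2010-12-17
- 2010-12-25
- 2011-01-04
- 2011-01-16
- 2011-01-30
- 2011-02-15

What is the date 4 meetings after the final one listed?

2011-05-10

Intervals are 6, 8, 10, 12, 14, 16 days — an arithmetic progression with common difference 2.
Next gap: 18 days. 2011-02-15 + 18 days = 2011-03-05.
Next gap: 20 days. 2011-03-05 + 20 days = 2011-03-25.
Next gap: 22 days. 2011-03-25 + 22 days = 2011-04-16.
Next gap: 24 days. 2011-04-16 + 24 days = 2011-05-10.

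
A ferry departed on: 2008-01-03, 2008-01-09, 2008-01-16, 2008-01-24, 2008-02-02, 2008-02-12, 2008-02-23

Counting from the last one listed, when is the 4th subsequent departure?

Gaps: 6, 7, 8, 9, 10, 11 days — each gap is 1 larger than the previous one.
Next gap: 12 days. 2008-02-23 + 12 days = 2008-03-06.
Next gap: 13 days. 2008-03-06 + 13 days = 2008-03-19.
Next gap: 14 days. 2008-03-19 + 14 days = 2008-04-02.
Next gap: 15 days. 2008-04-02 + 15 days = 2008-04-17.

2008-04-17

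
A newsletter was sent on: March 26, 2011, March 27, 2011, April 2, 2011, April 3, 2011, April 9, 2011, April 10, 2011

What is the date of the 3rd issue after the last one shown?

April 23, 2011

Gaps: 1, 6, 1, 6, 1 days — not constant, but cyclic with period 2.
The events fall on every Saturday and Sunday.
Next Saturday: April 16, 2011.
The following Sunday is April 17, 2011.
The following Saturday is April 23, 2011.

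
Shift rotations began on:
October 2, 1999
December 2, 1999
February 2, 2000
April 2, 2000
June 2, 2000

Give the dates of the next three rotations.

August 2, 2000; October 2, 2000; December 2, 2000

Each date is the 2nd; the gaps (61, 62, 60, 61) track the month lengths.
The rule is the 2nd of every 2 months.
August 2000: August 2, 2000.
October 2000: October 2, 2000.
December 2000: December 2, 2000.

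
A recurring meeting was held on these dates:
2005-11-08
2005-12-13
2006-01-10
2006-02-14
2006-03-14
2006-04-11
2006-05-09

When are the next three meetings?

2006-06-13, 2006-07-11, 2006-08-08

All dates are Tuesdays, 35, 28, 35, 28, 28, 28 days apart.
Specifically, the 2nd Tuesday of each month.
June 2006 — 2nd Tuesday is 2006-06-13.
2nd Tuesday of July 2006: 2006-07-11.
2nd Tuesday of August 2006: 2006-08-08.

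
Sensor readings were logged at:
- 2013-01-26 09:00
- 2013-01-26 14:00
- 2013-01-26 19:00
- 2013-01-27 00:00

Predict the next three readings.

2013-01-27 05:00, 2013-01-27 10:00, 2013-01-27 15:00

The interval is a steady 5 hours (5, 5, 5).
2013-01-27 00:00 + 5 h = 2013-01-27 05:00.
2013-01-27 05:00 + 5 h = 2013-01-27 10:00.
2013-01-27 10:00 + 5 h = 2013-01-27 15:00.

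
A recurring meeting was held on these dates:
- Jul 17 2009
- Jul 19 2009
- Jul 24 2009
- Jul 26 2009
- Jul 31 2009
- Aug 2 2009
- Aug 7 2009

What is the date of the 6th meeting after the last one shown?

The gap pattern 2, 5, 2, 5, 2, 5 repeats every 2 events.
These are the Fridays and Sundays of each week.
Next Sunday: Aug 9 2009.
Next Friday: Aug 14 2009.
The following Sunday is Aug 16 2009.
The following Friday is Aug 21 2009.
The following Sunday is Aug 23 2009.
The following Friday is Aug 28 2009.

Aug 28 2009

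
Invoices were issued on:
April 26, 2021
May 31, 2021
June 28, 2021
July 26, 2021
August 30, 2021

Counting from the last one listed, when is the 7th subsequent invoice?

All Mondays; the gaps (35, 28, 28, 35) vary with month length.
This is the last Monday of each month.
Last Monday of September 2021: September 27, 2021.
October 2021 ends with Monday October 25, 2021.
Last Monday of November 2021: November 29, 2021.
Last Monday of December 2021: December 27, 2021.
Last Monday of January 2022: January 31, 2022.
Last Monday of February 2022: February 28, 2022.
March 2022 ends with Monday March 28, 2022.

March 28, 2022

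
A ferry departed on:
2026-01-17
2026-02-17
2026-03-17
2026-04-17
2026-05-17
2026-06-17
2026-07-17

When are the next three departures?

The day-of-month is always 17 (31, 28, 31, 30, 31, 30 days between events).
So this recurs on the 17th of each month.
August 2026: 2026-08-17.
September 2026: 2026-09-17.
Next: October 2026 → 2026-10-17.

2026-08-17, 2026-09-17, 2026-10-17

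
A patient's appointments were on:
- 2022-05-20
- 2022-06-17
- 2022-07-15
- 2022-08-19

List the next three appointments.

All dates are Fridays, 28, 28, 35 days apart.
Specifically, the 3rd Friday of each month.
3rd Friday of September 2022: 2022-09-16.
3rd Friday of October 2022: 2022-10-21.
3rd Friday of November 2022: 2022-11-18.

2022-09-16, 2022-10-21, 2022-11-18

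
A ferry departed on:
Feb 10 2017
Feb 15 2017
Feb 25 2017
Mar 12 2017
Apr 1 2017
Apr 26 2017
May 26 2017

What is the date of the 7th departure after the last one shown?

Gaps: 5, 10, 15, 20, 25, 30 days — each gap is 5 larger than the previous one.
Next gap: 35 days. May 26 2017 + 35 days = Jun 30 2017.
Next gap: 40 days. Jun 30 2017 + 40 days = Aug 9 2017.
Next gap: 45 days. Aug 9 2017 + 45 days = Sep 23 2017.
Next gap: 50 days. Sep 23 2017 + 50 days = Nov 12 2017.
Next gap: 55 days. Nov 12 2017 + 55 days = Jan 6 2018.
Next gap: 60 days. Jan 6 2018 + 60 days = Mar 7 2018.
Next gap: 65 days. Mar 7 2018 + 65 days = May 11 2018.

May 11 2018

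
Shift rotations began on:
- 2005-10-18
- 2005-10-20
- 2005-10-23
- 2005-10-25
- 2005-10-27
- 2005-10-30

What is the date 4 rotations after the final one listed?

The gap pattern 2, 3, 2, 2, 3 repeats every 3 events.
These are the Tuesdays, Thursdays and Sundays of each week.
The following Tuesday is 2005-11-01.
Next Thursday: 2005-11-03.
The following Sunday is 2005-11-06.
The following Tuesday is 2005-11-08.

2005-11-08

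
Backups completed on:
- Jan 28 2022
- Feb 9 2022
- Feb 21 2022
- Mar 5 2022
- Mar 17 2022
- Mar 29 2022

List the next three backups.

The spacing is 12, 12, 12, 12, 12 days — always 12 days.
Mar 29 2022 + 12 days = Apr 10 2022.
Apr 10 2022 + 12 days = Apr 22 2022.
Apr 22 2022 + 12 days = May 4 2022.

Apr 10 2022, Apr 22 2022, May 4 2022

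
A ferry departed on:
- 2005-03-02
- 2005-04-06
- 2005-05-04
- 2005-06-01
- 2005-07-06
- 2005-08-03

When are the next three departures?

Gaps: 35, 28, 28, 35, 28 days — a mix of 28 and 35. Every date is a Wednesday.
Each is the 1st Wednesday of its month.
1st Wednesday of September 2005: 2005-09-07.
October 2005 — 1st Wednesday is 2005-10-05.
1st Wednesday of November 2005: 2005-11-02.

2005-09-07, 2005-10-05, 2005-11-02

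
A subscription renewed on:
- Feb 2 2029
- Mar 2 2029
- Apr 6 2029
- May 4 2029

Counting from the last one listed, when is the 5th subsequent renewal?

Oct 5 2029

All dates are Fridays, 28, 35, 28 days apart.
Specifically, the 1st Friday of each month.
1st Friday of June 2029: Jun 1 2029.
1st Friday of July 2029: Jul 6 2029.
August 2029 — 1st Friday is Aug 3 2029.
September 2029 — 1st Friday is Sep 7 2029.
October 2029 — 1st Friday is Oct 5 2029.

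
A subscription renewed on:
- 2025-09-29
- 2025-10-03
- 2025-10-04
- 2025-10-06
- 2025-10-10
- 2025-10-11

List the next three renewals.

Every event lands on a Monday or Friday or Saturday (gaps cycle 4, 1, 2, 4, 1).
So the schedule is: every Monday, Friday and Saturday.
Next Monday: 2025-10-13.
The following Friday is 2025-10-17.
The following Saturday is 2025-10-18.

2025-10-13, 2025-10-17, 2025-10-18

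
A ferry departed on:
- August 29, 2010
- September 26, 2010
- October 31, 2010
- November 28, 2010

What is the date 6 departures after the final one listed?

These are Sundays with 28, 35, 28-day gaps.
Each is the final Sunday of its month — August 29, 2010 is past the 28th, so '4th Sunday' doesn't fit.
December 2010 ends with Sunday December 26, 2010.
January 2011 ends with Sunday January 30, 2011.
Last Sunday of February 2011: February 27, 2011.
March 2011 ends with Sunday March 27, 2011.
April 2011 ends with Sunday April 24, 2011.
May 2011 ends with Sunday May 29, 2011.

May 29, 2011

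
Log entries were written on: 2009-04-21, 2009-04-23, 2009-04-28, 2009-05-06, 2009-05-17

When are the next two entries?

The spacing grows by 3 each time: 2, 5, 8, 11 days.
Next gap: 14 days. 2009-05-17 + 14 days = 2009-05-31.
Next gap: 17 days. 2009-05-31 + 17 days = 2009-06-17.

2009-05-31, 2009-06-17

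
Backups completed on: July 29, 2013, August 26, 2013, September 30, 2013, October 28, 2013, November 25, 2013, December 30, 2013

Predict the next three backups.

January 27, 2014; February 24, 2014; March 31, 2014

All Mondays; the gaps (28, 35, 28, 28, 35) vary with month length.
This is the last Monday of each month.
Last Monday of January 2014: January 27, 2014.
Last Monday of February 2014: February 24, 2014.
Last Monday of March 2014: March 31, 2014.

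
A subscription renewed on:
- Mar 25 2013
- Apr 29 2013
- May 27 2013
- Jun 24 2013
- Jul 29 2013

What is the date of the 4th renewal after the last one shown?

All Mondays; the gaps (35, 28, 28, 35) vary with month length.
This is the last Monday of each month.
August 2013 ends with Monday Aug 26 2013.
Last Monday of September 2013: Sep 30 2013.
Last Monday of October 2013: Oct 28 2013.
November 2013 ends with Monday Nov 25 2013.

Nov 25 2013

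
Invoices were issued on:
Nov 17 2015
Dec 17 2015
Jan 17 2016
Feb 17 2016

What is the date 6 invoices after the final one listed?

Each date is the 17th; the gaps (30, 31, 31) track the month lengths.
The rule is the 17th of each month.
March 2016: Mar 17 2016.
Next: April 2016 → Apr 17 2016.
May 2016: May 17 2016.
June 2016: Jun 17 2016.
July 2016: Jul 17 2016.
Next: August 2016 → Aug 17 2016.

Aug 17 2016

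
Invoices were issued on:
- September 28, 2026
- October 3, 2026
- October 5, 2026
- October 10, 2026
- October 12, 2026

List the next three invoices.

Every event lands on a Monday or Saturday (gaps cycle 5, 2, 5, 2).
So the schedule is: every Monday and Saturday.
Next Saturday: October 17, 2026.
The following Monday is October 19, 2026.
Next Saturday: October 24, 2026.

October 17, 2026; October 19, 2026; October 24, 2026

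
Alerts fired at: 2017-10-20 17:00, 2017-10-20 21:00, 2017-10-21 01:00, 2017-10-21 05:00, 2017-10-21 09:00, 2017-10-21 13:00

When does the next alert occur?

Gaps: 4, 4, 4, 4, 4 hours — each event is 4 hours after the previous one.
2017-10-21 13:00 + 4 h = 2017-10-21 17:00.

2017-10-21 17:00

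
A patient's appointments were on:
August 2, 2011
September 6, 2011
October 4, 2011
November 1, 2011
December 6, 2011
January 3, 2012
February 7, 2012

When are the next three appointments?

March 6, 2012; April 3, 2012; May 1, 2012

All dates are Tuesdays, 35, 28, 28, 35, 28, 35 days apart.
Specifically, the 1st Tuesday of each month.
March 2012 — 1st Tuesday is March 6, 2012.
April 2012 — 1st Tuesday is April 3, 2012.
1st Tuesday of May 2012: May 1, 2012.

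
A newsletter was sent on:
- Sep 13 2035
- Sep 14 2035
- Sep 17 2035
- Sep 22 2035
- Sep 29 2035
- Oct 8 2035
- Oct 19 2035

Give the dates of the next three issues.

Nov 1 2035, Nov 16 2035, Dec 3 2035

Intervals are 1, 3, 5, 7, 9, 11 days — an arithmetic progression with common difference 2.
Next gap: 13 days. Oct 19 2035 + 13 days = Nov 1 2035.
Next gap: 15 days. Nov 1 2035 + 15 days = Nov 16 2035.
Next gap: 17 days. Nov 16 2035 + 17 days = Dec 3 2035.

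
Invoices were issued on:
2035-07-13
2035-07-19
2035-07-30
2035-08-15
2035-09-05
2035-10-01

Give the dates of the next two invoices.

Gaps: 6, 11, 16, 21, 26 days — each gap is 5 larger than the previous one.
Next gap: 31 days. 2035-10-01 + 31 days = 2035-11-01.
Next gap: 36 days. 2035-11-01 + 36 days = 2035-12-07.

2035-11-01, 2035-12-07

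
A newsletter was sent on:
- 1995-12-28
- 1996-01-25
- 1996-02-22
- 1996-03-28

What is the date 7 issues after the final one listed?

1996-10-24

These are Thursdays at 28- or 35-day spacing (28, 28, 35).
The pattern: 4th Thursday of the month.
4th Thursday of April 1996: 1996-04-25.
May 1996 — 4th Thursday is 1996-05-23.
4th Thursday of June 1996: 1996-06-27.
July 1996 — 4th Thursday is 1996-07-25.
August 1996 — 4th Thursday is 1996-08-22.
4th Thursday of September 1996: 1996-09-26.
4th Thursday of October 1996: 1996-10-24.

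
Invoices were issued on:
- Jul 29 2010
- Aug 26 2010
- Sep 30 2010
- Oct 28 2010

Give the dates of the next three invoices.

Every date is a Thursday; gaps 28, 35, 28 days.
Each is the last Thursday of its month (at least one falls on the 29th or later, ruling out '4th Thursday').
Last Thursday of November 2010: Nov 25 2010.
December 2010 ends with Thursday Dec 30 2010.
January 2011 ends with Thursday Jan 27 2011.

Nov 25 2010, Dec 30 2010, Jan 27 2011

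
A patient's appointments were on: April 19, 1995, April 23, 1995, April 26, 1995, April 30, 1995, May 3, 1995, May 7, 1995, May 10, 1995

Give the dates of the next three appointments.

May 14, 1995; May 17, 1995; May 21, 1995

Every event lands on a Wednesday or Sunday (gaps cycle 4, 3, 4, 3, 4, 3).
So the schedule is: every Wednesday and Sunday.
The following Sunday is May 14, 1995.
The following Wednesday is May 17, 1995.
Next Sunday: May 21, 1995.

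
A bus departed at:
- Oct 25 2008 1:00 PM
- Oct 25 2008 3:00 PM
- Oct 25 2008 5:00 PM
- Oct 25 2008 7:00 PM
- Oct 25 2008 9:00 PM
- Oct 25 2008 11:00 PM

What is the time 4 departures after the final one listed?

Gaps: 2, 2, 2, 2, 2 hours — each event is 2 hours after the previous one.
Oct 25 2008 11:00 PM + 2 h = Oct 26 2008 1:00 AM.
Oct 26 2008 1:00 AM + 2 h = Oct 26 2008 3:00 AM.
Oct 26 2008 3:00 AM + 2 h = Oct 26 2008 5:00 AM.
Oct 26 2008 5:00 AM + 2 h = Oct 26 2008 7:00 AM.

Oct 26 2008 7:00 AM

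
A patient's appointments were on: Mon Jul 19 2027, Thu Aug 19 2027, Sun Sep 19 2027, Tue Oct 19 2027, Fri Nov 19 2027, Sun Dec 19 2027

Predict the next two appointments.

The day-of-month is always 19 (31, 31, 30, 31, 30 days between events).
So this recurs on the 19th of each month.
January 2028: Wed Jan 19 2028.
February 2028: Sat Feb 19 2028.

Wed Jan 19 2028, Sat Feb 19 2028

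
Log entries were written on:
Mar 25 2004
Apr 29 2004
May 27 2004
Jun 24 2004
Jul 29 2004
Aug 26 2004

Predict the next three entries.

Sep 30 2004, Oct 28 2004, Nov 25 2004

Every date is a Thursday; gaps 35, 28, 28, 35, 28 days.
Each is the last Thursday of its month (at least one falls on the 29th or later, ruling out '4th Thursday').
September 2004 ends with Thursday Sep 30 2004.
Last Thursday of October 2004: Oct 28 2004.
Last Thursday of November 2004: Nov 25 2004.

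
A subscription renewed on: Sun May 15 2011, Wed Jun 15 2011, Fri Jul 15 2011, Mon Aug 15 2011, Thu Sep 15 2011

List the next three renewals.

Gaps: 31, 30, 31, 31 days — not constant. Every event is on the 15th of the month.
Pattern: the 15th of each month.
Next: October 2011 → Sat Oct 15 2011.
Next: November 2011 → Tue Nov 15 2011.
December 2011: Thu Dec 15 2011.

Sat Oct 15 2011, Tue Nov 15 2011, Thu Dec 15 2011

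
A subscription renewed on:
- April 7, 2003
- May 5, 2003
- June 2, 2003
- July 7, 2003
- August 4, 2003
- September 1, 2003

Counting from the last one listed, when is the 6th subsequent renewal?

These are Mondays at 28- or 35-day spacing (28, 28, 35, 28, 28).
The pattern: 1st Monday of the month.
October 2003 — 1st Monday is October 6, 2003.
1st Monday of November 2003: November 3, 2003.
1st Monday of December 2003: December 1, 2003.
1st Monday of January 2004: January 5, 2004.
1st Monday of February 2004: February 2, 2004.
1st Monday of March 2004: March 1, 2004.

March 1, 2004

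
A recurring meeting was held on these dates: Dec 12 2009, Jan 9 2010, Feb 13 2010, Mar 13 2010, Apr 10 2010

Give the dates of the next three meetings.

May 8 2010, Jun 12 2010, Jul 10 2010

Gaps: 28, 35, 28, 28 days — a mix of 28 and 35. Every date is a Saturday.
Each is the 2nd Saturday of its month.
May 2010 — 2nd Saturday is May 8 2010.
2nd Saturday of June 2010: Jun 12 2010.
July 2010 — 2nd Saturday is Jul 10 2010.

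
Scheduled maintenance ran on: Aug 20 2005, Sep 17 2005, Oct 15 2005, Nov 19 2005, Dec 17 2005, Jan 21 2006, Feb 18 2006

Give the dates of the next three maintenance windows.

Mar 18 2006, Apr 15 2006, May 20 2006

All dates are Saturdays, 28, 28, 35, 28, 35, 28 days apart.
Specifically, the 3rd Saturday of each month.
3rd Saturday of March 2006: Mar 18 2006.
3rd Saturday of April 2006: Apr 15 2006.
3rd Saturday of May 2006: May 20 2006.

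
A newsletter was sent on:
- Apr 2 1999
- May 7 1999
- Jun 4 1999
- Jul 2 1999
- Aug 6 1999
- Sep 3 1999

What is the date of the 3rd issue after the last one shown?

All dates are Fridays, 35, 28, 28, 35, 28 days apart.
Specifically, the 1st Friday of each month.
October 1999 — 1st Friday is Oct 1 1999.
November 1999 — 1st Friday is Nov 5 1999.
1st Friday of December 1999: Dec 3 1999.

Dec 3 1999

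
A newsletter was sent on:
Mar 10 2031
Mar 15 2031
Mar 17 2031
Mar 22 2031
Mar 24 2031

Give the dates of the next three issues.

Every event lands on a Monday or Saturday (gaps cycle 5, 2, 5, 2).
So the schedule is: every Monday and Saturday.
The following Saturday is Mar 29 2031.
The following Monday is Mar 31 2031.
Next Saturday: Apr 5 2031.

Mar 29 2031, Mar 31 2031, Apr 5 2031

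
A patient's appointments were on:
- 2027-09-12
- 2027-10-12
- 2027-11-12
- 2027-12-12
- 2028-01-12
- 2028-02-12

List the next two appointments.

The day-of-month is always 12 (30, 31, 30, 31, 31 days between events).
So this recurs on the 12th of each month.
Next: March 2028 → 2028-03-12.
April 2028: 2028-04-12.

2028-03-12, 2028-04-12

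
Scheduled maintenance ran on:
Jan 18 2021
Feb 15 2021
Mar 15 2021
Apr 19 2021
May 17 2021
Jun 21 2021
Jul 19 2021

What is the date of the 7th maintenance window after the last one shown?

Feb 21 2022

Gaps: 28, 28, 35, 28, 35, 28 days — a mix of 28 and 35. Every date is a Monday.
Each is the 3rd Monday of its month.
August 2021 — 3rd Monday is Aug 16 2021.
3rd Monday of September 2021: Sep 20 2021.
October 2021 — 3rd Monday is Oct 18 2021.
3rd Monday of November 2021: Nov 15 2021.
3rd Monday of December 2021: Dec 20 2021.
January 2022 — 3rd Monday is Jan 17 2022.
3rd Monday of February 2022: Feb 21 2022.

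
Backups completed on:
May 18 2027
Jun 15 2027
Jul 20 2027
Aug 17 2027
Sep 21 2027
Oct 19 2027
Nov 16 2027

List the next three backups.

Gaps: 28, 35, 28, 35, 28, 28 days — a mix of 28 and 35. Every date is a Tuesday.
Each is the 3rd Tuesday of its month.
3rd Tuesday of December 2027: Dec 21 2027.
January 2028 — 3rd Tuesday is Jan 18 2028.
3rd Tuesday of February 2028: Feb 15 2028.

Dec 21 2027, Jan 18 2028, Feb 15 2028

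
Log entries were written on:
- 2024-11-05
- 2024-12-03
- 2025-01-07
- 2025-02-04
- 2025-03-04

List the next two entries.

2025-04-01, 2025-05-06

Gaps: 28, 35, 28, 28 days — a mix of 28 and 35. Every date is a Tuesday.
Each is the 1st Tuesday of its month.
1st Tuesday of April 2025: 2025-04-01.
May 2025 — 1st Tuesday is 2025-05-06.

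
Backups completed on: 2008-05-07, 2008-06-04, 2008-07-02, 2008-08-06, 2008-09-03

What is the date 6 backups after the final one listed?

Gaps: 28, 28, 35, 28 days — a mix of 28 and 35. Every date is a Wednesday.
Each is the 1st Wednesday of its month.
October 2008 — 1st Wednesday is 2008-10-01.
November 2008 — 1st Wednesday is 2008-11-05.
December 2008 — 1st Wednesday is 2008-12-03.
January 2009 — 1st Wednesday is 2009-01-07.
1st Wednesday of February 2009: 2009-02-04.
March 2009 — 1st Wednesday is 2009-03-04.

2009-03-04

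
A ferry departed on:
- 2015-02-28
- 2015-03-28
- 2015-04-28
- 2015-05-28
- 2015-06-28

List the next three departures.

Each date is the 28th; the gaps (28, 31, 30, 31) track the month lengths.
The rule is the 28th of each month.
Next: July 2015 → 2015-07-28.
Next: August 2015 → 2015-08-28.
September 2015: 2015-09-28.

2015-07-28, 2015-08-28, 2015-09-28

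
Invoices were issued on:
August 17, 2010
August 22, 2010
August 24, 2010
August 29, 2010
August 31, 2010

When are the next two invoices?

September 5, 2010; September 7, 2010

Every event lands on a Tuesday or Sunday (gaps cycle 5, 2, 5, 2).
So the schedule is: every Tuesday and Sunday.
The following Sunday is September 5, 2010.
Next Tuesday: September 7, 2010.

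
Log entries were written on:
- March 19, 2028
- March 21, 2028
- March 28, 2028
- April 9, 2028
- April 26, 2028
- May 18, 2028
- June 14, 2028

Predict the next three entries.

July 16, 2028; August 22, 2028; October 3, 2028

Intervals are 2, 7, 12, 17, 22, 27 days — an arithmetic progression with common difference 5.
Next gap: 32 days. June 14, 2028 + 32 days = July 16, 2028.
Next gap: 37 days. July 16, 2028 + 37 days = August 22, 2028.
Next gap: 42 days. August 22, 2028 + 42 days = October 3, 2028.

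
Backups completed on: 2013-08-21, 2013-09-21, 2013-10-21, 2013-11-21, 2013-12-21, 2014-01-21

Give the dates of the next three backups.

2014-02-21, 2014-03-21, 2014-04-21

Each date is the 21st; the gaps (31, 30, 31, 30, 31) track the month lengths.
The rule is the 21st of each month.
Next: February 2014 → 2014-02-21.
Next: March 2014 → 2014-03-21.
Next: April 2014 → 2014-04-21.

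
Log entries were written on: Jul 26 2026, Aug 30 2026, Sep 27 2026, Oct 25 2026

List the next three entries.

All Sundays; the gaps (35, 28, 28) vary with month length.
This is the last Sunday of each month.
November 2026 ends with Sunday Nov 29 2026.
December 2026 ends with Sunday Dec 27 2026.
Last Sunday of January 2027: Jan 31 2027.

Nov 29 2026, Dec 27 2026, Jan 31 2027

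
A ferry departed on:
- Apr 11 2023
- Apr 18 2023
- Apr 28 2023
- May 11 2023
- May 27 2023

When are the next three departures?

Jun 15 2023, Jul 7 2023, Aug 1 2023

The spacing grows by 3 each time: 7, 10, 13, 16 days.
Next gap: 19 days. May 27 2023 + 19 days = Jun 15 2023.
Next gap: 22 days. Jun 15 2023 + 22 days = Jul 7 2023.
Next gap: 25 days. Jul 7 2023 + 25 days = Aug 1 2023.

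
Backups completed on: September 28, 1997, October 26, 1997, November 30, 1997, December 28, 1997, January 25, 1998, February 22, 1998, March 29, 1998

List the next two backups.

April 26, 1998; May 31, 1998

All Sundays; the gaps (28, 35, 28, 28, 28, 35) vary with month length.
This is the last Sunday of each month.
Last Sunday of April 1998: April 26, 1998.
May 1998 ends with Sunday May 31, 1998.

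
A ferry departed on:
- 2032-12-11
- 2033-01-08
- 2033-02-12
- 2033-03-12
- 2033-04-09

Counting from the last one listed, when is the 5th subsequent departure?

2033-09-10

These are Saturdays at 28- or 35-day spacing (28, 35, 28, 28).
The pattern: 2nd Saturday of the month.
2nd Saturday of May 2033: 2033-05-14.
June 2033 — 2nd Saturday is 2033-06-11.
July 2033 — 2nd Saturday is 2033-07-09.
2nd Saturday of August 2033: 2033-08-13.
September 2033 — 2nd Saturday is 2033-09-10.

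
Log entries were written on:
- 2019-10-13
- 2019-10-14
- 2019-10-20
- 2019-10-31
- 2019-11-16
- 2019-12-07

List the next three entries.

Gaps: 1, 6, 11, 16, 21 days — each gap is 5 larger than the previous one.
Next gap: 26 days. 2019-12-07 + 26 days = 2020-01-02.
Next gap: 31 days. 2020-01-02 + 31 days = 2020-02-02.
Next gap: 36 days. 2020-02-02 + 36 days = 2020-03-09.

2020-01-02, 2020-02-02, 2020-03-09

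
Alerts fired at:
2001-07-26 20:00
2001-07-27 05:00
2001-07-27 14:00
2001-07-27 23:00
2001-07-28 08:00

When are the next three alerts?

Spacing: 9, 9, 9, 9 h — constant 9 h.
2001-07-28 08:00 + 9 h = 2001-07-28 17:00.
2001-07-28 17:00 + 9 h = 2001-07-29 02:00.
2001-07-29 02:00 + 9 h = 2001-07-29 11:00.

2001-07-28 17:00, 2001-07-29 02:00, 2001-07-29 11:00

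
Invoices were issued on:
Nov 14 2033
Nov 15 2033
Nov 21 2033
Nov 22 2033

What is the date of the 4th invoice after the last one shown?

Gaps: 1, 6, 1 days — not constant, but cyclic with period 2.
The events fall on every Monday and Tuesday.
The following Monday is Nov 28 2033.
The following Tuesday is Nov 29 2033.
The following Monday is Dec 5 2033.
Next Tuesday: Dec 6 2033.

Dec 6 2033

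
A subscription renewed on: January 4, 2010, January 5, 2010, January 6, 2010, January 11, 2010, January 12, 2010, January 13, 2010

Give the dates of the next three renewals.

The gap pattern 1, 1, 5, 1, 1 repeats every 3 events.
These are the Mondays, Tuesdays and Wednesdays of each week.
The following Monday is January 18, 2010.
The following Tuesday is January 19, 2010.
Next Wednesday: January 20, 2010.

January 18, 2010; January 19, 2010; January 20, 2010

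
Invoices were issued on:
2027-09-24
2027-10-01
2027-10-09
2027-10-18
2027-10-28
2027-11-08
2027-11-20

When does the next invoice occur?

2027-12-03

Intervals are 7, 8, 9, 10, 11, 12 days — an arithmetic progression with common difference 1.
Next gap: 13 days. 2027-11-20 + 13 days = 2027-12-03.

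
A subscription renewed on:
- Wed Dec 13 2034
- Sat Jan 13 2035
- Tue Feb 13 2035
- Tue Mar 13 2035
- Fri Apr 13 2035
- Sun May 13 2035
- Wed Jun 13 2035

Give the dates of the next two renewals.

Each date is the 13th; the gaps (31, 31, 28, 31, 30, 31) track the month lengths.
The rule is the 13th of each month.
Next: July 2035 → Fri Jul 13 2035.
August 2035: Mon Aug 13 2035.

Fri Jul 13 2035, Mon Aug 13 2035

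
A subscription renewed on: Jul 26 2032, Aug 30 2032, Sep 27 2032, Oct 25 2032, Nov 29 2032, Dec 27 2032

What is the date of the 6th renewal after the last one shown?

All Mondays; the gaps (35, 28, 28, 35, 28) vary with month length.
This is the last Monday of each month.
Last Monday of January 2033: Jan 31 2033.
February 2033 ends with Monday Feb 28 2033.
Last Monday of March 2033: Mar 28 2033.
April 2033 ends with Monday Apr 25 2033.
Last Monday of May 2033: May 30 2033.
Last Monday of June 2033: Jun 27 2033.

Jun 27 2033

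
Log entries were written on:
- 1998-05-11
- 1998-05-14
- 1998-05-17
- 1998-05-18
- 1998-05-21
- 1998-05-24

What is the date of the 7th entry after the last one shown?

The gap pattern 3, 3, 1, 3, 3 repeats every 3 events.
These are the Mondays, Thursdays and Sundays of each week.
Next Monday: 1998-05-25.
Next Thursday: 1998-05-28.
Next Sunday: 1998-05-31.
The following Monday is 1998-06-01.
Next Thursday: 1998-06-04.
Next Sunday: 1998-06-07.
The following Monday is 1998-06-08.

1998-06-08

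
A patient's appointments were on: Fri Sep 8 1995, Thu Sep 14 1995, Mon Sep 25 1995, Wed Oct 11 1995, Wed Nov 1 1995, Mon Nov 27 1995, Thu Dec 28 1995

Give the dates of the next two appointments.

Fri Feb 2 1996, Thu Mar 14 1996

Gaps: 6, 11, 16, 21, 26, 31 days — each gap is 5 larger than the previous one.
Next gap: 36 days. Thu Dec 28 1995 + 36 days = Fri Feb 2 1996.
Next gap: 41 days. Fri Feb 2 1996 + 41 days = Thu Mar 14 1996.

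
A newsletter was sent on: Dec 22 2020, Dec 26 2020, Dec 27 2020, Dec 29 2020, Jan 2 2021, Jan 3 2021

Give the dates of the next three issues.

Jan 5 2021, Jan 9 2021, Jan 10 2021

Gaps: 4, 1, 2, 4, 1 days — not constant, but cyclic with period 3.
The events fall on every Tuesday, Saturday and Sunday.
The following Tuesday is Jan 5 2021.
Next Saturday: Jan 9 2021.
Next Sunday: Jan 10 2021.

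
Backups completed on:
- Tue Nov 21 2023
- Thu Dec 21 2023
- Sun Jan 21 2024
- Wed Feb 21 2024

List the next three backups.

Thu Mar 21 2024, Sun Apr 21 2024, Tue May 21 2024

Each date is the 21st; the gaps (30, 31, 31) track the month lengths.
The rule is the 21st of each month.
Next: March 2024 → Thu Mar 21 2024.
Next: April 2024 → Sun Apr 21 2024.
May 2024: Tue May 21 2024.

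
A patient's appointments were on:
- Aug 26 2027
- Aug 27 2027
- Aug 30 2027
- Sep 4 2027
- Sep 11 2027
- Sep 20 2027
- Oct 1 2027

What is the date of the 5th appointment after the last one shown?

Dec 25 2027

Gaps: 1, 3, 5, 7, 9, 11 days — each gap is 2 larger than the previous one.
Next gap: 13 days. Oct 1 2027 + 13 days = Oct 14 2027.
Next gap: 15 days. Oct 14 2027 + 15 days = Oct 29 2027.
Next gap: 17 days. Oct 29 2027 + 17 days = Nov 15 2027.
Next gap: 19 days. Nov 15 2027 + 19 days = Dec 4 2027.
Next gap: 21 days. Dec 4 2027 + 21 days = Dec 25 2027.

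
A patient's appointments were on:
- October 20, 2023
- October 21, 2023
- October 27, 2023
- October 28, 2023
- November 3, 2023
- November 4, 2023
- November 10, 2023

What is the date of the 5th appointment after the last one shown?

Gaps: 1, 6, 1, 6, 1, 6 days — not constant, but cyclic with period 2.
The events fall on every Friday and Saturday.
Next Saturday: November 11, 2023.
The following Friday is November 17, 2023.
The following Saturday is November 18, 2023.
Next Friday: November 24, 2023.
The following Saturday is November 25, 2023.

November 25, 2023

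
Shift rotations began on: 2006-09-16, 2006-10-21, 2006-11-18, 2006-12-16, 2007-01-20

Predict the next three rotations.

Gaps: 35, 28, 28, 35 days — a mix of 28 and 35. Every date is a Saturday.
Each is the 3rd Saturday of its month.
February 2007 — 3rd Saturday is 2007-02-17.
3rd Saturday of March 2007: 2007-03-17.
3rd Saturday of April 2007: 2007-04-21.

2007-02-17, 2007-03-17, 2007-04-21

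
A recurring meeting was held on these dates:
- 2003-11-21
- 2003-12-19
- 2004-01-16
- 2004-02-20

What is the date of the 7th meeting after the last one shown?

All dates are Fridays, 28, 28, 35 days apart.
Specifically, the 3rd Friday of each month.
3rd Friday of March 2004: 2004-03-19.
April 2004 — 3rd Friday is 2004-04-16.
May 2004 — 3rd Friday is 2004-05-21.
3rd Friday of June 2004: 2004-06-18.
3rd Friday of July 2004: 2004-07-16.
3rd Friday of August 2004: 2004-08-20.
3rd Friday of September 2004: 2004-09-17.

2004-09-17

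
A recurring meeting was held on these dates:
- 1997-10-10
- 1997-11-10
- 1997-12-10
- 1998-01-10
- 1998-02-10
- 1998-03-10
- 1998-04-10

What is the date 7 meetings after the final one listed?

The day-of-month is always 10 (31, 30, 31, 31, 28, 31 days between events).
So this recurs on the 10th of each month.
May 1998: 1998-05-10.
June 1998: 1998-06-10.
Next: July 1998 → 1998-07-10.
August 1998: 1998-08-10.
September 1998: 1998-09-10.
October 1998: 1998-10-10.
November 1998: 1998-11-10.

1998-11-10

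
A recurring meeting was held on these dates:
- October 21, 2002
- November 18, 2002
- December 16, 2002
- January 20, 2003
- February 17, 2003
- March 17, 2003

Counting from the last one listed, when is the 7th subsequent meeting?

October 20, 2003

Gaps: 28, 28, 35, 28, 28 days — a mix of 28 and 35. Every date is a Monday.
Each is the 3rd Monday of its month.
3rd Monday of April 2003: April 21, 2003.
May 2003 — 3rd Monday is May 19, 2003.
June 2003 — 3rd Monday is June 16, 2003.
July 2003 — 3rd Monday is July 21, 2003.
3rd Monday of August 2003: August 18, 2003.
3rd Monday of September 2003: September 15, 2003.
3rd Monday of October 2003: October 20, 2003.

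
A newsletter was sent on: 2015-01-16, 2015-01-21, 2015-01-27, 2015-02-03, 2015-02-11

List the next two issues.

2015-02-20, 2015-03-02

The spacing grows by 1 each time: 5, 6, 7, 8 days.
Next gap: 9 days. 2015-02-11 + 9 days = 2015-02-20.
Next gap: 10 days. 2015-02-20 + 10 days = 2015-03-02.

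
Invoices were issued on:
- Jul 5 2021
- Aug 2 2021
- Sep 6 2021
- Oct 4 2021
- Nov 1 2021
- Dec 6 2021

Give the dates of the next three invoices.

Jan 3 2022, Feb 7 2022, Mar 7 2022

Gaps: 28, 35, 28, 28, 35 days — a mix of 28 and 35. Every date is a Monday.
Each is the 1st Monday of its month.
January 2022 — 1st Monday is Jan 3 2022.
1st Monday of February 2022: Feb 7 2022.
1st Monday of March 2022: Mar 7 2022.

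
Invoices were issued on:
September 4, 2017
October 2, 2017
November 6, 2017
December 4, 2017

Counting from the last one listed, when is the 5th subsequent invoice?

May 7, 2018

These are Mondays at 28- or 35-day spacing (28, 35, 28).
The pattern: 1st Monday of the month.
1st Monday of January 2018: January 1, 2018.
1st Monday of February 2018: February 5, 2018.
March 2018 — 1st Monday is March 5, 2018.
1st Monday of April 2018: April 2, 2018.
May 2018 — 1st Monday is May 7, 2018.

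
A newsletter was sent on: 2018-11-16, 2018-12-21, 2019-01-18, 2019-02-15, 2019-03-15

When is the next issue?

Gaps: 35, 28, 28, 28 days — a mix of 28 and 35. Every date is a Friday.
Each is the 3rd Friday of its month.
April 2019 — 3rd Friday is 2019-04-19.

2019-04-19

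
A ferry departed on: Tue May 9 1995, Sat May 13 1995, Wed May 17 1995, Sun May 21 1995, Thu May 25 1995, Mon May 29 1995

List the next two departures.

Fri Jun 2 1995, Tue Jun 6 1995

The spacing is 4, 4, 4, 4, 4 days — always 4 days.
Mon May 29 1995 + 4 days = Fri Jun 2 1995.
Fri Jun 2 1995 + 4 days = Tue Jun 6 1995.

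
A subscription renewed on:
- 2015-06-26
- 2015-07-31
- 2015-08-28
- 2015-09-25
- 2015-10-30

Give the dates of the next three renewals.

2015-11-27, 2015-12-25, 2016-01-29

All Fridays; the gaps (35, 28, 28, 35) vary with month length.
This is the last Friday of each month.
Last Friday of November 2015: 2015-11-27.
Last Friday of December 2015: 2015-12-25.
Last Friday of January 2016: 2016-01-29.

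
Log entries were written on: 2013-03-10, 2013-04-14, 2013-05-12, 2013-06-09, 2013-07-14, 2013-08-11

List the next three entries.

2013-09-08, 2013-10-13, 2013-11-10

Gaps: 35, 28, 28, 35, 28 days — a mix of 28 and 35. Every date is a Sunday.
Each is the 2nd Sunday of its month.
September 2013 — 2nd Sunday is 2013-09-08.
2nd Sunday of October 2013: 2013-10-13.
November 2013 — 2nd Sunday is 2013-11-10.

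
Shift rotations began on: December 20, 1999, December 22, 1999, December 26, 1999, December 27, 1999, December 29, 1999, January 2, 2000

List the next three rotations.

Gaps: 2, 4, 1, 2, 4 days — not constant, but cyclic with period 3.
The events fall on every Monday, Wednesday and Sunday.
The following Monday is January 3, 2000.
Next Wednesday: January 5, 2000.
Next Sunday: January 9, 2000.

January 3, 2000; January 5, 2000; January 9, 2000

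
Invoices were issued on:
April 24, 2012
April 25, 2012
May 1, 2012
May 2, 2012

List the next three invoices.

May 8, 2012; May 9, 2012; May 15, 2012

Gaps: 1, 6, 1 days — not constant, but cyclic with period 2.
The events fall on every Tuesday and Wednesday.
Next Tuesday: May 8, 2012.
The following Wednesday is May 9, 2012.
The following Tuesday is May 15, 2012.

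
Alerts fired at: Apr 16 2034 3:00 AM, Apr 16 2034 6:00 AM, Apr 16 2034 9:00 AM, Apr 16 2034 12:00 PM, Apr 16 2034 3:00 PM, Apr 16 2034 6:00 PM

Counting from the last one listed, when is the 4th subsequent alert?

Spacing: 3, 3, 3, 3, 3 h — constant 3 h.
Apr 16 2034 6:00 PM + 3 h = Apr 16 2034 9:00 PM.
Apr 16 2034 9:00 PM + 3 h = Apr 17 2034 12:00 AM.
Apr 17 2034 12:00 AM + 3 h = Apr 17 2034 3:00 AM.
Apr 17 2034 3:00 AM + 3 h = Apr 17 2034 6:00 AM.

Apr 17 2034 6:00 AM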